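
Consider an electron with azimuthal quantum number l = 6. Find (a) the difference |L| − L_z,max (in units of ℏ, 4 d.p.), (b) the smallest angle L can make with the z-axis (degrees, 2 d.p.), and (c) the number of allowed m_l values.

|L| − L_z,max = (√42 − 6)ℏ ≈ 0.4807ℏ.
cos θ_min = 6/√42, so θ_min ≈ 22.21°.
There are 2l+1 = 13 values of m_l.

|L|−L_z,max ≈ 0.4807ℏ; θ_min ≈ 22.21°; 13 values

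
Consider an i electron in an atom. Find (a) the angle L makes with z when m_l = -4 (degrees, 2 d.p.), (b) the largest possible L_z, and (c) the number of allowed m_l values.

The letter i corresponds to l = 6.
For m_l = -4: cos θ = -4/√42, θ ≈ 128.11°.
L_z,max = lℏ = 6ℏ.
There are 2l+1 = 13 values of m_l.

θ(m_l=-4) ≈ 128.11°; L_z,max = 6ℏ; 13 values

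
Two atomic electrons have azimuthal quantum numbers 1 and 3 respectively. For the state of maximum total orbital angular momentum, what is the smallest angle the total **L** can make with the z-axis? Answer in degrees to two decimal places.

θ_min ≈ 26.57°

Angular momentum addition gives L = |l₁ − l₂|, …, l₁ + l₂.
Allowed values: L = 2, 3, 4.
The maximum is L = 4, with |L_tot| = ℏ√(4·5) = 2√5 ℏ.
The minimum angle with z is arccos(4/√20) ≈ 26.57°.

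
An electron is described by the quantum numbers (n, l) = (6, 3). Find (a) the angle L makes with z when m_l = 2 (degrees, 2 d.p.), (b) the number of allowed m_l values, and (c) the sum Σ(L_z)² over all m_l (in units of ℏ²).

For m_l = 2: cos θ = 2/√12, θ ≈ 54.74°.
There are 2l+1 = 7 values of m_l.
Σ m_l² = 28, so Σ(L_z)² = 28 ℏ².

θ(m_l=2) ≈ 54.74°; 7 values; Σ(L_z)² = 28 ℏ²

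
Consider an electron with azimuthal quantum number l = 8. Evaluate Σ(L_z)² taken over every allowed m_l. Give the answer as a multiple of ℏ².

Σ(L_z)² = 408 ℏ²

The allowed m_l values are -8, -7, -6, -5, -4, -3, -2, -1, 0, 1, 2, 3, 4, 5, 6, 7, 8.
Σ m_l² = l(l+1)(2l+1)/3 = 8·9·17/3 = 408.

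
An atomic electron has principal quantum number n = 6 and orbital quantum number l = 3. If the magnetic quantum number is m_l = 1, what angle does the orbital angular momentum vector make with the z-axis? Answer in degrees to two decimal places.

|L| = ℏ√(l(l+1)) = 2√3 ℏ.
L_z = m_l ℏ = 1ℏ.
cos θ = L_z/|L| = 1/√12, so θ ≈ 73.22°.

θ ≈ 73.22°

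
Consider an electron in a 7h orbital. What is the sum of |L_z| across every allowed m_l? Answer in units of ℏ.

Σ|L_z| = 30 ℏ

7h means n = 7, l = 5.
m_l ∈ {-5, -4, -3, -2, -1, 0, 1, 2, 3, 4, 5}.
Σ|m_l| = l(l+1) = 30.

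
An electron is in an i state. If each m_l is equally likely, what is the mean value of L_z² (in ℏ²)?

For an i orbital, l = 6.
The allowed m_l values are -6, -5, -4, -3, -2, -1, 0, 1, 2, 3, 4, 5, 6.
⟨L_z²⟩ = ℏ²·(Σ m_l²)/(2l+1) = ℏ²·182/13 = 14ℏ².

⟨L_z²⟩ = 14 ℏ²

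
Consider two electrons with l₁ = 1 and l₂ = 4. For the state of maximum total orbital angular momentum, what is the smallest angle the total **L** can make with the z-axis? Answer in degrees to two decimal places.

Angular momentum addition gives L = |l₁ − l₂|, …, l₁ + l₂.
Allowed values: L = 3, 4, 5.
The maximum is L = 5, with |L_tot| = ℏ√(5·6) = √30 ℏ.
The minimum angle with z is arccos(5/√30) ≈ 24.09°.

θ_min ≈ 24.09°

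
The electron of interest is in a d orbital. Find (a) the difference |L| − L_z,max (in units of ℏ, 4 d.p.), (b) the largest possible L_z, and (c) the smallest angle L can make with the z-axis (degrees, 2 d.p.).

|L|−L_z,max ≈ 0.4495ℏ; L_z,max = 2ℏ; θ_min ≈ 35.26°

D corresponds to l = 2.
|L| − L_z,max = (√6 − 2)ℏ ≈ 0.4495ℏ.
L_z,max = lℏ = 2ℏ.
cos θ_min = 2/√6, so θ_min ≈ 35.26°.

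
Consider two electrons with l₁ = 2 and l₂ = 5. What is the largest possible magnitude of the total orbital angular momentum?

The total orbital quantum number L ranges from |l₁ − l₂| to l₁ + l₂ in integer steps.
L ∈ {3, 4, 5, 6, 7}.
The largest magnitude corresponds to L = 7: |L_tot| = ℏ√(7·8) = 2√14 ℏ.

|L_tot|_max = 2√14 ℏ ≈ 7.483ℏ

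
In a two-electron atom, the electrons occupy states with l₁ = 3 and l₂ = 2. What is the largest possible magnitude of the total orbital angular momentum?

|L_tot|_max = √30 ℏ ≈ 5.477ℏ

L runs from |3 − 2| = 1 to 3 + 2 = 5.
Allowed values: L = 1, 2, 3, 4, 5.
The largest magnitude corresponds to L = 5: |L_tot| = ℏ√(5·6) = √30 ℏ.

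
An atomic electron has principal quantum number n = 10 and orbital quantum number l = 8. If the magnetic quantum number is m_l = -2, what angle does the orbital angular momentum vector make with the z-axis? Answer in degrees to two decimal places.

|L|² = l(l+1)ℏ² = 72ℏ², so |L| = 6√2 ℏ.
L_z = m_l ℏ = −2ℏ.
cos θ = L_z/|L| = -2/√72, so θ ≈ 103.63°.

θ ≈ 103.63°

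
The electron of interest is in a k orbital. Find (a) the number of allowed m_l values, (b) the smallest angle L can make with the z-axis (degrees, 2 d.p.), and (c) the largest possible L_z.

15 values; θ_min ≈ 20.70°; L_z,max = 7ℏ

The letter k corresponds to l = 7.
There are 2l+1 = 15 values of m_l.
cos θ_min = 7/√56, so θ_min ≈ 20.70°.
L_z,max = lℏ = 7ℏ.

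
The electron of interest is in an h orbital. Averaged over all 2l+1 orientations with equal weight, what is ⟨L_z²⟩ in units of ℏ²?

⟨L_z²⟩ = 10 ℏ²

The letter h corresponds to l = 5.
The allowed m_l values are -5, -4, -3, -2, -1, 0, 1, 2, 3, 4, 5.
⟨L_z²⟩ = ℏ²·(Σ m_l²)/(2l+1) = ℏ²·110/11 = 10ℏ².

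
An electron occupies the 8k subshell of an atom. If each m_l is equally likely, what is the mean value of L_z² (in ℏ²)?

⟨L_z²⟩ = 18.67 ℏ²

The 8k subshell has l = 7.
The allowed m_l values are -7, -6, -5, -4, -3, -2, -1, 0, 1, 2, 3, 4, 5, 6, 7.
Average of L_z² over 15 states: 280/15 ℏ² = 18.67 ℏ².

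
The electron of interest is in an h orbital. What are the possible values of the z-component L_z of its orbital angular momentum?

L_z ∈ {−5ℏ, −4ℏ, −3ℏ, −2ℏ, −ℏ, 0, ℏ, 2ℏ, 3ℏ, 4ℏ, 5ℏ}

H corresponds to l = 5.
L_z = m_l ℏ with m_l ranging from −l to +l in integer steps.
For l = 5: m_l ∈ {-5, -4, -3, -2, -1, 0, 1, 2, 3, 4, 5}.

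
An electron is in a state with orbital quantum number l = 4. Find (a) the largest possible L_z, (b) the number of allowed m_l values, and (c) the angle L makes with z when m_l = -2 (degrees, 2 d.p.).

L_z,max = 4ℏ; 9 values; θ(m_l=-2) ≈ 116.57°

L_z,max = lℏ = 4ℏ.
There are 2l+1 = 9 values of m_l.
For m_l = -2: cos θ = -2/√20, θ ≈ 116.57°.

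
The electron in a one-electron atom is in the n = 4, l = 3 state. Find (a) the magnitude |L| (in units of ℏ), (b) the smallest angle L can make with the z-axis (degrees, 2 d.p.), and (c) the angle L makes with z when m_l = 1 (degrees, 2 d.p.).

|L| = 2√3 ℏ ≈ 3.464ℏ; θ_min ≈ 30.00°; θ(m_l=1) ≈ 73.22°

|L| = ℏ√(3·4) = 2√3 ℏ ≈ 3.464ℏ.
cos θ_min = 3/√12, so θ_min ≈ 30.00°.
For m_l = 1: cos θ = 1/√12, θ ≈ 73.22°.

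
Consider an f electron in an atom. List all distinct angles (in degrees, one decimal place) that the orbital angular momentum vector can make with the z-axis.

θ ∈ {30.0°, 54.7°, 73.2°, 90.0°, 106.8°, 125.3°, 150.0°}

For an f orbital, l = 3.
|L| = ℏ√(l(l+1)) = 2√3 ℏ.
cos θ = m_l/√12 for each m_l ∈ {-3, -2, -1, 0, 1, 2, 3}.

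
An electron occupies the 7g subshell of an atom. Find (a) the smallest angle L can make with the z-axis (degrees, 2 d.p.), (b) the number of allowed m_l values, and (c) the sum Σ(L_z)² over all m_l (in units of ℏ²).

The 7g subshell has l = 4.
cos θ_min = 4/√20, so θ_min ≈ 26.57°.
There are 2l+1 = 9 values of m_l.
Σ m_l² = 60, so Σ(L_z)² = 60 ℏ².

θ_min ≈ 26.57°; 9 values; Σ(L_z)² = 60 ℏ²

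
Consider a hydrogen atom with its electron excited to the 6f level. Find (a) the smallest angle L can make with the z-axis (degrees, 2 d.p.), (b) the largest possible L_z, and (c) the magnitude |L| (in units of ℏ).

θ_min ≈ 30.00°; L_z,max = 3ℏ; |L| = 2√3 ℏ ≈ 3.464ℏ

The 6f level has l = 3.
cos θ_min = 3/√12, so θ_min ≈ 30.00°.
L_z,max = lℏ = 3ℏ.
|L| = ℏ√(3·4) = 2√3 ℏ ≈ 3.464ℏ.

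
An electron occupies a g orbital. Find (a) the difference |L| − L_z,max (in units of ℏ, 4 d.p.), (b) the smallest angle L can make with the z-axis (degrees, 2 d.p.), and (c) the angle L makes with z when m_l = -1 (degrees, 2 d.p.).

|L|−L_z,max ≈ 0.4721ℏ; θ_min ≈ 26.57°; θ(m_l=-1) ≈ 102.92°

The letter g corresponds to l = 4.
|L| − L_z,max = (2√5 − 4)ℏ ≈ 0.4721ℏ.
cos θ_min = 4/√20, so θ_min ≈ 26.57°.
For m_l = -1: cos θ = -1/√20, θ ≈ 102.92°.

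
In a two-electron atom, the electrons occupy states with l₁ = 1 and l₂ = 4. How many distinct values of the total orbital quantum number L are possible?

By the triangle rule, |l₁ − l₂| ≤ L ≤ l₁ + l₂.
L ∈ {3, 4, 5}.
That is 3 values.

3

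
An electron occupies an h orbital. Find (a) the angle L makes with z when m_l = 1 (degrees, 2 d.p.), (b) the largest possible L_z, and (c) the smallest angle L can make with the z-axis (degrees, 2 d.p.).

θ(m_l=1) ≈ 79.48°; L_z,max = 5ℏ; θ_min ≈ 24.09°

For an h orbital, l = 5.
For m_l = 1: cos θ = 1/√30, θ ≈ 79.48°.
L_z,max = lℏ = 5ℏ.
cos θ_min = 5/√30, so θ_min ≈ 24.09°.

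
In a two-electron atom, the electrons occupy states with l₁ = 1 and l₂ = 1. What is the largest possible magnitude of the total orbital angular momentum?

|L_tot|_max = √6 ℏ ≈ 2.449ℏ

The total orbital quantum number L ranges from |l₁ − l₂| to l₁ + l₂ in integer steps.
L ∈ {0, 1, 2}.
The largest magnitude corresponds to L = 2: |L_tot| = ℏ√(2·3) = √6 ℏ.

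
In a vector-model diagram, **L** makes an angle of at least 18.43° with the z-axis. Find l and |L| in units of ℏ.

cos θ_min = l/√(l(l+1)) = √(l/(l+1)), so l/(l+1) = cos²(18.43°) = 0.9001.
l = cos²θ/sin²θ ≈ 9.
Then |L| = ℏ√(9·10) = 3√10 ℏ.

l = 9, |L| = 3√10 ℏ ≈ 9.487ℏ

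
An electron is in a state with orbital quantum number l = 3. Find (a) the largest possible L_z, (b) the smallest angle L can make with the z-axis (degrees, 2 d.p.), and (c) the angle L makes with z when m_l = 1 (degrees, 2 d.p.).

L_z,max = 3ℏ; θ_min ≈ 30.00°; θ(m_l=1) ≈ 73.22°

L_z,max = lℏ = 3ℏ.
cos θ_min = 3/√12, so θ_min ≈ 30.00°.
For m_l = 1: cos θ = 1/√12, θ ≈ 73.22°.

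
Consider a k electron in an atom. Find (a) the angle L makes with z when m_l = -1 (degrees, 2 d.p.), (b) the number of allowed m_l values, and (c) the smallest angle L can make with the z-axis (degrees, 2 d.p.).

A k state has l = 7.
For m_l = -1: cos θ = -1/√56, θ ≈ 97.68°.
There are 2l+1 = 15 values of m_l.
cos θ_min = 7/√56, so θ_min ≈ 20.70°.

θ(m_l=-1) ≈ 97.68°; 15 values; θ_min ≈ 20.70°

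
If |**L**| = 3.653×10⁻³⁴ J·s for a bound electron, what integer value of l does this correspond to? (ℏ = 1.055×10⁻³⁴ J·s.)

l = 3

Dividing by ℏ: |L|/ℏ ≈ 3.463.
l(l+1) ≈ 3.463² ≈ 11.99, so l = 3.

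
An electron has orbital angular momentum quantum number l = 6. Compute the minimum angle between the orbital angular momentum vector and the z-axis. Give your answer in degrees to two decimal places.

|L| = √(l(l+1)) ℏ = √42 ℏ.
The smallest angle corresponds to the largest L_z, i.e. m_l = l = 6, giving L_z = 6ℏ.
cos θ_min = 6/√42, so θ_min ≈ 22.21°.

θ_min ≈ 22.21°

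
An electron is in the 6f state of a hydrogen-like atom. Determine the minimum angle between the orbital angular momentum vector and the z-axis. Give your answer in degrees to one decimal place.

The 6f subshell has l = 3.
|L| = ℏ√(l(l+1)) = 2√3 ℏ.
The smallest angle corresponds to the largest L_z, i.e. m_l = l = 3, giving L_z = 3ℏ.
cos θ_min = 3/√12, so θ_min ≈ 30.0°.

θ_min ≈ 30.0°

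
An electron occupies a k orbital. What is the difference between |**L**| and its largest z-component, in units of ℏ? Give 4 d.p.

A k state has l = 7.
|L| = 2√14 ℏ ≈ 7.4833ℏ, while L_z,max = lℏ = 7ℏ.
The difference is (2√14 − 7)ℏ ≈ 0.4833ℏ.

|L| − L_z,max ≈ 0.4833ℏ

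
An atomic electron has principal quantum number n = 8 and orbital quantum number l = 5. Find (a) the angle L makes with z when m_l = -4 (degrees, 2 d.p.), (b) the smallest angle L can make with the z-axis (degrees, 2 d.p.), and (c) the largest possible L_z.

θ(m_l=-4) ≈ 136.91°; θ_min ≈ 24.09°; L_z,max = 5ℏ

For m_l = -4: cos θ = -4/√30, θ ≈ 136.91°.
cos θ_min = 5/√30, so θ_min ≈ 24.09°.
L_z,max = lℏ = 5ℏ.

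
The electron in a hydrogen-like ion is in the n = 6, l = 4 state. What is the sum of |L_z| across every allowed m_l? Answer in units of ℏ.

Σ|L_z| = 20 ℏ

The allowed m_l values are -4, -3, -2, -1, 0, 1, 2, 3, 4.
Σ|m_l| = 2·4(4+1)/2 = 20.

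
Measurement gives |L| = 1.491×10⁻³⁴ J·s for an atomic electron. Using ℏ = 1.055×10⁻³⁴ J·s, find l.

Dividing by ℏ: |L|/ℏ ≈ 1.413.
l(l+1) ≈ 1.413² ≈ 2.00, so l = 1.

l = 1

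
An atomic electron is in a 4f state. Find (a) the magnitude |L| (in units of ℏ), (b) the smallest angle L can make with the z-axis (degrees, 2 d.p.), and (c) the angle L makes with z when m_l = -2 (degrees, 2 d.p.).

4f means n = 4, l = 3.
|L| = ℏ√(3·4) = 2√3 ℏ ≈ 3.464ℏ.
cos θ_min = 3/√12, so θ_min ≈ 30.00°.
For m_l = -2: cos θ = -2/√12, θ ≈ 125.26°.

|L| = 2√3 ℏ ≈ 3.464ℏ; θ_min ≈ 30.00°; θ(m_l=-2) ≈ 125.26°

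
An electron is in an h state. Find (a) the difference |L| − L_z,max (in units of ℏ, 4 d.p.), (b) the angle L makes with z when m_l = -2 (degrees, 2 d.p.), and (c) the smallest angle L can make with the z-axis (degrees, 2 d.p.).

For an h orbital, l = 5.
|L| − L_z,max = (√30 − 5)ℏ ≈ 0.4772ℏ.
For m_l = -2: cos θ = -2/√30, θ ≈ 111.42°.
cos θ_min = 5/√30, so θ_min ≈ 24.09°.

|L|−L_z,max ≈ 0.4772ℏ; θ(m_l=-2) ≈ 111.42°; θ_min ≈ 24.09°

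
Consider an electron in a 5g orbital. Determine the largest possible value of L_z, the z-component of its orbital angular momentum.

For 5g, l = 4.
L_z = m_l ℏ with m_l ∈ {−4, …, 4}; the maximum is m_l = 4.

L_z,max = 4ℏ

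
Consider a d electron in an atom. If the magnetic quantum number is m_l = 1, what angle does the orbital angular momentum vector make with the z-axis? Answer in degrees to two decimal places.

The letter d corresponds to l = 2.
|L| = √(l(l+1)) ℏ = √6 ℏ.
L_z = m_l ℏ = 1ℏ.
cos θ = L_z/|L| = 1/√6, so θ ≈ 65.91°.

θ ≈ 65.91°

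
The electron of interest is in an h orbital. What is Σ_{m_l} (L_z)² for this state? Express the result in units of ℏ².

For an h orbital, l = 5.
m_l ∈ {-5, -4, -3, -2, -1, 0, 1, 2, 3, 4, 5}.
Summing m² from −5 to 5: Σ m_l² = 110.

Σ(L_z)² = 110 ℏ²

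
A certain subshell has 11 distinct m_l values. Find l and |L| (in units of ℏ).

l = 5, |L| = √30 ℏ ≈ 5.477ℏ

2l + 1 = 11 ⇒ l = 5.
Then |L| = √(l(l+1)) ℏ = √30 ℏ.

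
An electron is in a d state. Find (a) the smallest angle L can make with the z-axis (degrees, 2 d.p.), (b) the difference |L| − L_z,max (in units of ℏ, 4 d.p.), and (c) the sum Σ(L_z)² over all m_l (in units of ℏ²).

θ_min ≈ 35.26°; |L|−L_z,max ≈ 0.4495ℏ; Σ(L_z)² = 10 ℏ²

For a d orbital, l = 2.
cos θ_min = 2/√6, so θ_min ≈ 35.26°.
|L| − L_z,max = (√6 − 2)ℏ ≈ 0.4495ℏ.
Σ m_l² = 10, so Σ(L_z)² = 10 ℏ².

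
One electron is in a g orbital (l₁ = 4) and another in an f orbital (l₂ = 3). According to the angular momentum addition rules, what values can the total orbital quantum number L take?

L = 1, 2, 3, 4, 5, 6, 7

L runs from |4 − 3| = 1 to 4 + 3 = 7.
So L can be 1, 2, 3, 4, 5, 6, 7.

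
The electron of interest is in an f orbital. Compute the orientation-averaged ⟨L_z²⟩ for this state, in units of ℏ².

F corresponds to l = 3.
The allowed m_l values are -3, -2, -1, 0, 1, 2, 3.
⟨L_z²⟩ = ℏ²·(Σ m_l²)/(2l+1) = ℏ²·28/7 = 4ℏ².

⟨L_z²⟩ = 4 ℏ²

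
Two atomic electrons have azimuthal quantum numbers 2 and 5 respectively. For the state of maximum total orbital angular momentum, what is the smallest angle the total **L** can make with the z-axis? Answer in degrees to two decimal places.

θ_min ≈ 20.70°

L runs from |2 − 5| = 3 to 2 + 5 = 7.
So L can be 3, 4, 5, 6, 7.
The maximum is L = 7, with |L_tot| = ℏ√(7·8) = 2√14 ℏ.
The minimum angle with z is arccos(7/√56) ≈ 20.70°.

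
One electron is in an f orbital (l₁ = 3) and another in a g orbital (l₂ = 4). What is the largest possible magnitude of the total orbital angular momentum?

Angular momentum addition gives L = |l₁ − l₂|, …, l₁ + l₂.
So L can be 1, 2, 3, 4, 5, 6, 7.
The largest magnitude corresponds to L = 7: |L_tot| = ℏ√(7·8) = 2√14 ℏ.

|L_tot|_max = 2√14 ℏ ≈ 7.483ℏ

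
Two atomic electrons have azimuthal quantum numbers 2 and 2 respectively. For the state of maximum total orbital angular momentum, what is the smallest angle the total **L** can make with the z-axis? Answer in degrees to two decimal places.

θ_min ≈ 26.57°

The total orbital quantum number L ranges from |l₁ − l₂| to l₁ + l₂ in integer steps.
L ∈ {0, 1, 2, 3, 4}.
The maximum is L = 4, with |L_tot| = ℏ√(4·5) = 2√5 ℏ.
The minimum angle with z is arccos(4/√20) ≈ 26.57°.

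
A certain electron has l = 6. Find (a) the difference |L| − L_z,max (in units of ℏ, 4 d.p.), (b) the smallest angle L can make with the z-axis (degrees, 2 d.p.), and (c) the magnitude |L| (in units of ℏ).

|L|−L_z,max ≈ 0.4807ℏ; θ_min ≈ 22.21°; |L| = √42 ℏ ≈ 6.481ℏ

|L| − L_z,max = (√42 − 6)ℏ ≈ 0.4807ℏ.
cos θ_min = 6/√42, so θ_min ≈ 22.21°.
|L| = ℏ√(6·7) = √42 ℏ ≈ 6.481ℏ.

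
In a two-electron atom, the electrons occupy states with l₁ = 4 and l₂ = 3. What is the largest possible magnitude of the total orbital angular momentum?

|L_tot|_max = 2√14 ℏ ≈ 7.483ℏ

Angular momentum addition gives L = |l₁ − l₂|, …, l₁ + l₂.
So L can be 1, 2, 3, 4, 5, 6, 7.
The largest magnitude corresponds to L = 7: |L_tot| = ℏ√(7·8) = 2√14 ℏ.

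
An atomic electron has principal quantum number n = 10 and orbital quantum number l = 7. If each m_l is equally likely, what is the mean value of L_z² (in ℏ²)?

The allowed m_l values are -7, -6, -5, -4, -3, -2, -1, 0, 1, 2, 3, 4, 5, 6, 7.
Average of L_z² over 15 states: 280/15 ℏ² = 18.67 ℏ².

⟨L_z²⟩ = 18.67 ℏ²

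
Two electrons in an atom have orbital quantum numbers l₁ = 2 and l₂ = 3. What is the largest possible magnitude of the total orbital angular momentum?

L runs from |2 − 3| = 1 to 2 + 3 = 5.
So L can be 1, 2, 3, 4, 5.
The largest magnitude corresponds to L = 5: |L_tot| = ℏ√(5·6) = √30 ℏ.

|L_tot|_max = √30 ℏ ≈ 5.477ℏ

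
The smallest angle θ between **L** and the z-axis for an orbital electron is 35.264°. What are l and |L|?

cos θ_min = l/√(l(l+1)) = √(l/(l+1)), so l/(l+1) = cos²(35.264°) = 0.6667.
Thus l = 0.6667/(1 − 0.6667) ≈ 2.
Then |L| = ℏ√(2·3) = √6 ℏ.

l = 2, |L| = √6 ℏ ≈ 2.449ℏ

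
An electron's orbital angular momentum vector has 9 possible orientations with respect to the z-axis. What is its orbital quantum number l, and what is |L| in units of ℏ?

l = 4, |L| = 2√5 ℏ ≈ 4.472ℏ

Since there are 2l+1 = 9 values of m_l, l = 4.
Then |L| = √(l(l+1)) ℏ = 2√5 ℏ.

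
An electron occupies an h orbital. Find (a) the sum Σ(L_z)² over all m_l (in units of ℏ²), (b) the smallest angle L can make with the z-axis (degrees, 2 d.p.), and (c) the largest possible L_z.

The letter h corresponds to l = 5.
Σ m_l² = 110, so Σ(L_z)² = 110 ℏ².
cos θ_min = 5/√30, so θ_min ≈ 24.09°.
L_z,max = lℏ = 5ℏ.

Σ(L_z)² = 110 ℏ²; θ_min ≈ 24.09°; L_z,max = 5ℏ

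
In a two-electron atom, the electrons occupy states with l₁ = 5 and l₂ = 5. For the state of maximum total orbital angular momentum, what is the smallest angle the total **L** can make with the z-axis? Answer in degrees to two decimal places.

By the triangle rule, |l₁ − l₂| ≤ L ≤ l₁ + l₂.
L ∈ {0, 1, 2, 3, 4, 5, 6, 7, 8, 9, 10}.
The maximum is L = 10, with |L_tot| = ℏ√(10·11) = √110 ℏ.
The minimum angle with z is arccos(10/√110) ≈ 17.55°.

θ_min ≈ 17.55°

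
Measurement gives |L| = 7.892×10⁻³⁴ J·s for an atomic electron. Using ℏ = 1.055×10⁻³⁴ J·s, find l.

l = 7

In units of ℏ, |L| ≈ 7.481.
l(l+1) ≈ 7.481² ≈ 55.96, so l = 7.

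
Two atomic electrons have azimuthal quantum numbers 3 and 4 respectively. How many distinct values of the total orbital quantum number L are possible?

7

The total orbital quantum number L ranges from |l₁ − l₂| to l₁ + l₂ in integer steps.
So L can be 1, 2, 3, 4, 5, 6, 7.
That is 7 values.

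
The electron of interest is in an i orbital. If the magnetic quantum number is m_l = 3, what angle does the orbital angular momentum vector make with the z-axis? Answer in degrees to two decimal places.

For an i orbital, l = 6.
|L| = ℏ√(l(l+1)) = √42 ℏ.
L_z = m_l ℏ = 3ℏ.
cos θ = L_z/|L| = 3/√42, so θ ≈ 62.42°.

θ ≈ 62.42°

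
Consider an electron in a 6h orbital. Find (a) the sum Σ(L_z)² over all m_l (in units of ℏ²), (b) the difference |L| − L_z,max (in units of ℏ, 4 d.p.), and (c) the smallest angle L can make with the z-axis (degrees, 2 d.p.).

The 6h subshell has l = 5.
Σ m_l² = 110, so Σ(L_z)² = 110 ℏ².
|L| − L_z,max = (√30 − 5)ℏ ≈ 0.4772ℏ.
cos θ_min = 5/√30, so θ_min ≈ 24.09°.

Σ(L_z)² = 110 ℏ²; |L|−L_z,max ≈ 0.4772ℏ; θ_min ≈ 24.09°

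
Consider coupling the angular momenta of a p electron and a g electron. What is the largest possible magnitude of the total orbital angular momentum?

|L_tot|_max = √30 ℏ ≈ 5.477ℏ

L runs from |1 − 4| = 3 to 1 + 4 = 5.
So L can be 3, 4, 5.
The largest magnitude corresponds to L = 5: |L_tot| = ℏ√(5·6) = √30 ℏ.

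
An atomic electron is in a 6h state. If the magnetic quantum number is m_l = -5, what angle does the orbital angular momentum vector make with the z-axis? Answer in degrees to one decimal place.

θ ≈ 155.9°

The 6h subshell has l = 5.
|L|² = l(l+1)ℏ² = 30ℏ², so |L| = √30 ℏ.
L_z = m_l ℏ = −5ℏ.
cos θ = L_z/|L| = -5/√30, so θ ≈ 155.9°.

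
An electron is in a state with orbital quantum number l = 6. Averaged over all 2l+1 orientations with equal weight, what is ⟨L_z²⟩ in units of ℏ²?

The allowed m_l values are -6, -5, -4, -3, -2, -1, 0, 1, 2, 3, 4, 5, 6.
Average of L_z² over 13 states: 182/13 ℏ² = 14 ℏ².

⟨L_z²⟩ = 14 ℏ²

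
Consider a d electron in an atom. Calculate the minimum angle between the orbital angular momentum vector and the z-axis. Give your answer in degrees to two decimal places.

For a d orbital, l = 2.
|L| = √(l(l+1)) ℏ = √6 ℏ.
The smallest angle corresponds to the largest L_z, i.e. m_l = l = 2, giving L_z = 2ℏ.
cos θ_min = 2/√6, so θ_min ≈ 35.26°.

θ_min ≈ 35.26°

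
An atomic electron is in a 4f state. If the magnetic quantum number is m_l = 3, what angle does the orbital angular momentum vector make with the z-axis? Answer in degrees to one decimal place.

4f means n = 4, l = 3.
|L| = √(l(l+1)) ℏ = 2√3 ℏ.
L_z = m_l ℏ = 3ℏ.
cos θ = L_z/|L| = 3/√12, so θ ≈ 30.0°.

θ ≈ 30.0°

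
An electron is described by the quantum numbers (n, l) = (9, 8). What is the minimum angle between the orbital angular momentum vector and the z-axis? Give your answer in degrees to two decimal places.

|L| = ℏ√(l(l+1)) = 6√2 ℏ.
The smallest angle corresponds to the largest L_z, i.e. m_l = l = 8, giving L_z = 8ℏ.
cos θ_min = 8/√72, so θ_min ≈ 19.47°.

θ_min ≈ 19.47°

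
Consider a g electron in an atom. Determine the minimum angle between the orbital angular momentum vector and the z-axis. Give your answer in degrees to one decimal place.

θ_min ≈ 26.6°

For a g orbital, l = 4.
|L| = √(l(l+1)) ℏ = 2√5 ℏ.
The smallest angle corresponds to the largest L_z, i.e. m_l = l = 4, giving L_z = 4ℏ.
cos θ_min = 4/√20, so θ_min ≈ 26.6°.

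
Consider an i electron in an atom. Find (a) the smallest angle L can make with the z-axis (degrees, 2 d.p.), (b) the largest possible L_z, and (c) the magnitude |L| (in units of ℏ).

θ_min ≈ 22.21°; L_z,max = 6ℏ; |L| = √42 ℏ ≈ 6.481ℏ

For an i orbital, l = 6.
cos θ_min = 6/√42, so θ_min ≈ 22.21°.
L_z,max = lℏ = 6ℏ.
|L| = ℏ√(6·7) = √42 ℏ ≈ 6.481ℏ.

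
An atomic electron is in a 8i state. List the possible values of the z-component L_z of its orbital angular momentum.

L_z ∈ {−6ℏ, −5ℏ, −4ℏ, −3ℏ, −2ℏ, −ℏ, 0, ℏ, 2ℏ, 3ℏ, 4ℏ, 5ℏ, 6ℏ}

8i means n = 8, l = 6.
L_z = m_l ℏ with m_l ranging from −l to +l in integer steps.
For l = 6: m_l ∈ {-6, -5, -4, -3, -2, -1, 0, 1, 2, 3, 4, 5, 6}.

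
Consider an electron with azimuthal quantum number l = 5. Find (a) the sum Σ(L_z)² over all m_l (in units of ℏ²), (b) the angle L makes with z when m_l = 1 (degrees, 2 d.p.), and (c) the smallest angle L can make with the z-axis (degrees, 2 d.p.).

Σ m_l² = 110, so Σ(L_z)² = 110 ℏ².
For m_l = 1: cos θ = 1/√30, θ ≈ 79.48°.
cos θ_min = 5/√30, so θ_min ≈ 24.09°.

Σ(L_z)² = 110 ℏ²; θ(m_l=1) ≈ 79.48°; θ_min ≈ 24.09°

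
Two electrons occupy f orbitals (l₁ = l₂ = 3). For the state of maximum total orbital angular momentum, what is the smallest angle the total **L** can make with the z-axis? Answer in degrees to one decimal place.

θ_min ≈ 22.2°

L runs from |3 − 3| = 0 to 3 + 3 = 6.
Allowed values: L = 0, 1, 2, 3, 4, 5, 6.
The maximum is L = 6, with |L_tot| = ℏ√(6·7) = √42 ℏ.
The minimum angle with z is arccos(6/√42) ≈ 22.2°.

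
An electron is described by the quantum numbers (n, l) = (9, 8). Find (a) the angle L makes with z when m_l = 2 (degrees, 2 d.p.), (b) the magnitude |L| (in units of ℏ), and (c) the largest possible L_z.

For m_l = 2: cos θ = 2/√72, θ ≈ 76.37°.
|L| = ℏ√(8·9) = 6√2 ℏ ≈ 8.485ℏ.
L_z,max = lℏ = 8ℏ.

θ(m_l=2) ≈ 76.37°; |L| = 6√2 ℏ ≈ 8.485ℏ; L_z,max = 8ℏ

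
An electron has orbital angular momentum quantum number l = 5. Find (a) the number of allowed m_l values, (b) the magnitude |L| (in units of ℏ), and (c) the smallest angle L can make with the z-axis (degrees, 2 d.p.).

11 values; |L| = √30 ℏ ≈ 5.477ℏ; θ_min ≈ 24.09°

There are 2l+1 = 11 values of m_l.
|L| = ℏ√(5·6) = √30 ℏ ≈ 5.477ℏ.
cos θ_min = 5/√30, so θ_min ≈ 24.09°.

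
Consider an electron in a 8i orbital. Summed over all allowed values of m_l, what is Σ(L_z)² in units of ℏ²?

Σ(L_z)² = 182 ℏ²

8i means n = 8, l = 6.
m_l ∈ {-6, -5, -4, -3, -2, -1, 0, 1, 2, 3, 4, 5, 6}.
Σ m_l² = l(l+1)(2l+1)/3 = 6·7·13/3 = 182.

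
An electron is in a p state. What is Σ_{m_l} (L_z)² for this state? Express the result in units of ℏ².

Σ(L_z)² = 2 ℏ²

The letter p corresponds to l = 1.
The allowed m_l values are -1, 0, 1.
Σ m_l² = 2·(1) = 2.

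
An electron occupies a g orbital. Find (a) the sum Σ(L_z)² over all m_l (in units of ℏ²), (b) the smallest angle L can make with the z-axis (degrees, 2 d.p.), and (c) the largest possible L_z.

G corresponds to l = 4.
Σ m_l² = 60, so Σ(L_z)² = 60 ℏ².
cos θ_min = 4/√20, so θ_min ≈ 26.57°.
L_z,max = lℏ = 4ℏ.

Σ(L_z)² = 60 ℏ²; θ_min ≈ 26.57°; L_z,max = 4ℏ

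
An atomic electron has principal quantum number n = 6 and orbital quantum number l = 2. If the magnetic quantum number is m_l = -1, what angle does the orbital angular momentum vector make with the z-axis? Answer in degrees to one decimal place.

θ ≈ 114.1°

|L| = ℏ√(l(l+1)) = √6 ℏ.
L_z = m_l ℏ = −1ℏ.
cos θ = L_z/|L| = -1/√6, so θ ≈ 114.1°.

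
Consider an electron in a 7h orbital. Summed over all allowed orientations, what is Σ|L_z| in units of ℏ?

The 7h subshell has l = 5.
The allowed m_l values are -5, -4, -3, -2, -1, 0, 1, 2, 3, 4, 5.
Σ|m_l| = l(l+1) = 30.

Σ|L_z| = 30 ℏ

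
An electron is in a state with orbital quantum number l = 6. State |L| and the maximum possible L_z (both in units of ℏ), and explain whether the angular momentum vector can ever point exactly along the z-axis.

|L| = √42 ℏ ≈ 6.4807ℏ, while L_z,max = lℏ = 6ℏ.
Since |L| > L_z,max, the vector can never point exactly along z; the closest it comes is θ_min = arccos(6/√42) ≈ 22.2°.

No: L_z,max = 6ℏ < |L| = √42 ℏ ≈ 6.481ℏ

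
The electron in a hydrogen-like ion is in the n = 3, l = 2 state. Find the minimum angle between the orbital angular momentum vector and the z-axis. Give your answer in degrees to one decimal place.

θ_min ≈ 35.3°

|L| = √(l(l+1)) ℏ = √6 ℏ.
The smallest angle corresponds to the largest L_z, i.e. m_l = l = 2, giving L_z = 2ℏ.
cos θ_min = 2/√6, so θ_min ≈ 35.3°.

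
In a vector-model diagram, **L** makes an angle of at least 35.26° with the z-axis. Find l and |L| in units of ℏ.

l = 2, |L| = √6 ℏ ≈ 2.449ℏ

cos²θ_min = l/(l+1) = 0.6667.
l = cos²θ/sin²θ ≈ 2.
Then |L| = ℏ√(2·3) = √6 ℏ.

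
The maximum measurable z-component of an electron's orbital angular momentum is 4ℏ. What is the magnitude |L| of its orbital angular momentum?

|L| = 2√5 ℏ ≈ 4.472ℏ

L_z,max = lℏ, so l = 4.
Then |L| = ℏ√(4·5) = 2√5 ℏ.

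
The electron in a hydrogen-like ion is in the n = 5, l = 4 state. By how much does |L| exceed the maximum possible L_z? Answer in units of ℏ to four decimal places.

|L| − L_z,max ≈ 0.4721ℏ

|L| = 2√5 ℏ ≈ 4.4721ℏ, while L_z,max = lℏ = 4ℏ.
The difference is (2√5 − 4)ℏ ≈ 0.4721ℏ.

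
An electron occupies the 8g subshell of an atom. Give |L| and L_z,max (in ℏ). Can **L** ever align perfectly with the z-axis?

The 8g subshell has l = 4.
|L| = 2√5 ℏ ≈ 4.4721ℏ, while L_z,max = lℏ = 4ℏ.
Since |L| > L_z,max, the vector can never point exactly along z; the closest it comes is θ_min = arccos(4/√20) ≈ 26.6°.

No: L_z,max = 4ℏ < |L| = 2√5 ℏ ≈ 4.472ℏ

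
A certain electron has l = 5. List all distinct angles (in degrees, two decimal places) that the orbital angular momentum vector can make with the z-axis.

θ ∈ {24.09°, 43.09°, 56.79°, 68.58°, 79.48°, 90.00°, 100.52°, 111.42°, 123.21°, 136.91°, 155.91°}

|L|² = l(l+1)ℏ² = 30ℏ², so |L| = √30 ℏ.
cos θ = m_l/√30 for each m_l ∈ {-5, -4, -3, -2, -1, 0, 1, 2, 3, 4, 5}.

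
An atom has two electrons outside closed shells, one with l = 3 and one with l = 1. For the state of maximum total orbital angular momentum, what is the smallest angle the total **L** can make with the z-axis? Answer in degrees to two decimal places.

θ_min ≈ 26.57°

Angular momentum addition gives L = |l₁ − l₂|, …, l₁ + l₂.
So L can be 2, 3, 4.
The maximum is L = 4, with |L_tot| = ℏ√(4·5) = 2√5 ℏ.
The minimum angle with z is arccos(4/√20) ≈ 26.57°.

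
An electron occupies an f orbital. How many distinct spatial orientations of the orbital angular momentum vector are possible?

7

The letter f corresponds to l = 3.
The number of m_l values is 2l + 1 = 2·3 + 1 = 7.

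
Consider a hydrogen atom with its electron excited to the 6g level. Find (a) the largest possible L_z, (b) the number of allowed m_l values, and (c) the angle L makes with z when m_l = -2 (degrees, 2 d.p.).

L_z,max = 4ℏ; 9 values; θ(m_l=-2) ≈ 116.57°

The 6g level has l = 4.
L_z,max = lℏ = 4ℏ.
There are 2l+1 = 9 values of m_l.
For m_l = -2: cos θ = -2/√20, θ ≈ 116.57°.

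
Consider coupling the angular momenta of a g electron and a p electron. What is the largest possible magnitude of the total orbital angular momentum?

|L_tot|_max = √30 ℏ ≈ 5.477ℏ

The total orbital quantum number L ranges from |l₁ − l₂| to l₁ + l₂ in integer steps.
So L can be 3, 4, 5.
The largest magnitude corresponds to L = 5: |L_tot| = ℏ√(5·6) = √30 ℏ.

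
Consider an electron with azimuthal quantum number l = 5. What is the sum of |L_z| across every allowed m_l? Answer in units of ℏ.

m_l ∈ {-5, -4, -3, -2, -1, 0, 1, 2, 3, 4, 5}.
Σ|m_l| = 2(1+2+…+5) = 30.

Σ|L_z| = 30 ℏ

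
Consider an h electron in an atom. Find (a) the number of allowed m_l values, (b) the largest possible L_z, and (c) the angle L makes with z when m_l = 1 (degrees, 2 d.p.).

11 values; L_z,max = 5ℏ; θ(m_l=1) ≈ 79.48°

For an h orbital, l = 5.
There are 2l+1 = 11 values of m_l.
L_z,max = lℏ = 5ℏ.
For m_l = 1: cos θ = 1/√30, θ ≈ 79.48°.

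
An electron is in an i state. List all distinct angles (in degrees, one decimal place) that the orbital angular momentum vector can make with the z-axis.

θ ∈ {22.2°, 39.5°, 51.9°, 62.4°, 72.0°, 81.1°, 90.0°, 98.9°, 108.0°, 117.6°, 128.1°, 140.5°, 157.8°}

An i state has l = 6.
|L| = ℏ√(l(l+1)) = √42 ℏ.
cos θ = m_l/√42 for each m_l ∈ {-6, -5, -4, -3, -2, -1, 0, 1, 2, 3, 4, 5, 6}.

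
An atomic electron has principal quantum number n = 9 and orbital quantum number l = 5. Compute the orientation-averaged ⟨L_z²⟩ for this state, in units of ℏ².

The allowed m_l values are -5, -4, -3, -2, -1, 0, 1, 2, 3, 4, 5.
Average of L_z² over 11 states: 110/11 ℏ² = 10 ℏ².

⟨L_z²⟩ = 10 ℏ²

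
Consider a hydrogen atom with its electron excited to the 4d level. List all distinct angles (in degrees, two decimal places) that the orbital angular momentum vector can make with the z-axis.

θ ∈ {35.26°, 65.91°, 90.00°, 114.09°, 144.74°}

The 4d level has l = 2.
|L| = ℏ√(l(l+1)) = √6 ℏ.
cos θ = m_l/√6 for each m_l ∈ {-2, -1, 0, 1, 2}.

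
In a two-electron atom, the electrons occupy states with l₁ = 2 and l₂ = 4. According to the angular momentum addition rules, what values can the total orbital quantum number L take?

By the triangle rule, |l₁ − l₂| ≤ L ≤ l₁ + l₂.
L ∈ {2, 3, 4, 5, 6}.

L = 2, 3, 4, 5, 6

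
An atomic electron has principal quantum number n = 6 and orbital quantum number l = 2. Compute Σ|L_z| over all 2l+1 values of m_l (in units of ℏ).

Σ|L_z| = 6 ℏ

m_l runs from −2 to 2, i.e. {-2, -1, 0, 1, 2}.
Σ|m_l| = 2(1+2+…+2) = 6.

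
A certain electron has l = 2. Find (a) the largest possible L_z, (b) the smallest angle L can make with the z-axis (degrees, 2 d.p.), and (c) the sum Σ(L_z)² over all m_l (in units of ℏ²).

L_z,max = lℏ = 2ℏ.
cos θ_min = 2/√6, so θ_min ≈ 35.26°.
Σ m_l² = 10, so Σ(L_z)² = 10 ℏ².

L_z,max = 2ℏ; θ_min ≈ 35.26°; Σ(L_z)² = 10 ℏ²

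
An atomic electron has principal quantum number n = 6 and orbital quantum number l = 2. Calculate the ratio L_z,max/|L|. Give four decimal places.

|L| = √6 ℏ ≈ 2.4495ℏ, while L_z,max = lℏ = 2ℏ.
L_z,max/|L| = 2/√6 = 0.8165.

L_z,max/|L| = 0.8165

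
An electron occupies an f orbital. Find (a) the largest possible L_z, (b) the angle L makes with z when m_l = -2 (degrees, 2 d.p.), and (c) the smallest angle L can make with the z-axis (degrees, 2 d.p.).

The letter f corresponds to l = 3.
L_z,max = lℏ = 3ℏ.
For m_l = -2: cos θ = -2/√12, θ ≈ 125.26°.
cos θ_min = 3/√12, so θ_min ≈ 30.00°.

L_z,max = 3ℏ; θ(m_l=-2) ≈ 125.26°; θ_min ≈ 30.00°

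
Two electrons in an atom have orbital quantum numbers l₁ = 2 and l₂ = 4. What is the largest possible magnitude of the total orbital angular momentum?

By the triangle rule, |l₁ − l₂| ≤ L ≤ l₁ + l₂.
So L can be 2, 3, 4, 5, 6.
The largest magnitude corresponds to L = 6: |L_tot| = ℏ√(6·7) = √42 ℏ.

|L_tot|_max = √42 ℏ ≈ 6.481ℏ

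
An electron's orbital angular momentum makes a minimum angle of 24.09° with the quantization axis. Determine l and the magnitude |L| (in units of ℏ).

l = 5, |L| = √30 ℏ ≈ 5.477ℏ

cos²θ_min = l/(l+1) = 0.8334.
Thus l = 0.8334/(1 − 0.8334) ≈ 5.
Then |L| = ℏ√(5·6) = √30 ℏ.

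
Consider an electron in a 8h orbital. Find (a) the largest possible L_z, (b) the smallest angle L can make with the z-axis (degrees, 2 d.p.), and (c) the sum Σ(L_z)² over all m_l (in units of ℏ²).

L_z,max = 5ℏ; θ_min ≈ 24.09°; Σ(L_z)² = 110 ℏ²

8h means n = 8, l = 5.
L_z,max = lℏ = 5ℏ.
cos θ_min = 5/√30, so θ_min ≈ 24.09°.
Σ m_l² = 110, so Σ(L_z)² = 110 ℏ².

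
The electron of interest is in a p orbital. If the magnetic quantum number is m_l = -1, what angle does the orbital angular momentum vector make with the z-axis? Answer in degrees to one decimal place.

θ ≈ 135.0°

For a p orbital, l = 1.
|L|² = l(l+1)ℏ² = 2ℏ², so |L| = √2 ℏ.
L_z = m_l ℏ = −1ℏ.
cos θ = L_z/|L| = -1/√2, so θ ≈ 135.0°.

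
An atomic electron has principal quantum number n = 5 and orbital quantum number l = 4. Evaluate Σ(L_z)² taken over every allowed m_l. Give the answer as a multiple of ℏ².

Σ(L_z)² = 60 ℏ²

The allowed m_l values are -4, -3, -2, -1, 0, 1, 2, 3, 4.
Σ m_l² = l(l+1)(2l+1)/3 = 4·5·9/3 = 60.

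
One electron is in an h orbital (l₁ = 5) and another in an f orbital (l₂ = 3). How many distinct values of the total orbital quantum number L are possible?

7

L runs from |5 − 3| = 2 to 5 + 3 = 8.
L ∈ {2, 3, 4, 5, 6, 7, 8}.
That is 7 values.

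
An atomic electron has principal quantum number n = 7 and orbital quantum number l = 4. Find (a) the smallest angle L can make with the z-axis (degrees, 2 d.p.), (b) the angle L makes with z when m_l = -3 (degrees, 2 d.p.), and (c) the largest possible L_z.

θ_min ≈ 26.57°; θ(m_l=-3) ≈ 132.13°; L_z,max = 4ℏ

cos θ_min = 4/√20, so θ_min ≈ 26.57°.
For m_l = -3: cos θ = -3/√20, θ ≈ 132.13°.
L_z,max = lℏ = 4ℏ.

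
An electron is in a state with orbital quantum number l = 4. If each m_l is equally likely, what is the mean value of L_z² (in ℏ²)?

m_l runs from −4 to 4, i.e. {-4, -3, -2, -1, 0, 1, 2, 3, 4}.
⟨L_z²⟩ = ℏ²·l(l+1)/3 = 6.667ℏ².

⟨L_z²⟩ = 6.667 ℏ²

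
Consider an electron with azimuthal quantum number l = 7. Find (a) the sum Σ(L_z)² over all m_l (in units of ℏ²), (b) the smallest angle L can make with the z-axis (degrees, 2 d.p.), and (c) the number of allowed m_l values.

Σ(L_z)² = 280 ℏ²; θ_min ≈ 20.70°; 15 values

Σ m_l² = 280, so Σ(L_z)² = 280 ℏ².
cos θ_min = 7/√56, so θ_min ≈ 20.70°.
There are 2l+1 = 15 values of m_l.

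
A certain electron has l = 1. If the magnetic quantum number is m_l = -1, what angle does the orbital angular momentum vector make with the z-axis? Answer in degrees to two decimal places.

|L| = ℏ√(l(l+1)) = √2 ℏ.
L_z = m_l ℏ = −1ℏ.
cos θ = L_z/|L| = -1/√2, so θ ≈ 135.00°.

θ ≈ 135.00°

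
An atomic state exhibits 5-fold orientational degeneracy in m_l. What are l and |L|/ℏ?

Since there are 2l+1 = 5 values of m_l, l = 2.
|L| = ℏ√(l(l+1)) = ℏ√(2·3) = √6 ℏ.

l = 2, |L| = √6 ℏ ≈ 2.449ℏ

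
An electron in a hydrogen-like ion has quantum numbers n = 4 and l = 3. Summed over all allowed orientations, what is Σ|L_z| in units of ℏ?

m_l runs from −3 to 3, i.e. {-3, -2, -1, 0, 1, 2, 3}.
Σ|m_l| = 2(1+2+…+3) = 12.

Σ|L_z| = 12 ℏ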